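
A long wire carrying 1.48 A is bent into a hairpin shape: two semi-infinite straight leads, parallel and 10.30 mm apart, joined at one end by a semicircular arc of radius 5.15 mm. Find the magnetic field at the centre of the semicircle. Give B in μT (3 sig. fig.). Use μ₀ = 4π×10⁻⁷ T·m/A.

B ≈ 148 μT

The semicircular arc contributes B_arc = μ₀I·π/(4πR) = μ₀I/(4R) = 9.03×10⁻⁵ T.
Each semi-infinite lead is at perpendicular distance R = 0.00515 m from the centre, with the perpendicular foot at its near end, so it contributes μ₀I/(4πR); both point the same way, together 5.75×10⁻⁵ T.
Arc and leads all point the same direction: B = 9.03×10⁻⁵ + 5.75×10⁻⁵ = 1.48×10⁻⁴ T.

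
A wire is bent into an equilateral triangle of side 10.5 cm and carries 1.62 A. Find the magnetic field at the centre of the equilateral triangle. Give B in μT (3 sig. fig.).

B ≈ 27.8 μT

Each side is a finite straight segment at perpendicular distance d = a/(2 tan(π/3)) = 0.03031 m from the centre, with end-angles ±π/3.
One side contributes B₁ = (μ₀I/4πd)·2 sin(π/3) = 9.26×10⁻⁶ T.
All 3 sides add in the same direction: B = 3 × 9.26×10⁻⁶ = 2.78×10⁻⁵ T.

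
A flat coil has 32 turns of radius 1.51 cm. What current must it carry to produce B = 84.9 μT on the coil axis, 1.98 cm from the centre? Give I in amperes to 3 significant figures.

I ≈ 0.286 A

For an N-turn coil, B = Nμ₀IR²/[2(R²+z²)^(3/2)] with R = 0.0151 m, z = 0.0198 m, so I = 2B(R²+z²)^(3/2)/(Nμ₀R²) = 2 × 8.49×10⁻⁵ × 1.54×10⁻⁵ / (32 × 4π×10⁻⁷ × 0.000228) = 0.286 A.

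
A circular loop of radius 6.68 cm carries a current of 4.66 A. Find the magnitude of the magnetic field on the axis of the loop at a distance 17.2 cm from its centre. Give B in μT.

On the axis of a circular loop, B = μ₀IR² / [2(R²+z²)^(3/2)].
R² + z² = (0.0668)² + (0.172)² = 0.03405 m², and (R²+z²)^(3/2) = 6.28×10⁻³ m³.
B = (4π×10⁻⁷ × 4.66 × 0.004462) / (2 × 6.28×10⁻³) = 2.08×10⁻⁶ T.

B ≈ 2.08 μT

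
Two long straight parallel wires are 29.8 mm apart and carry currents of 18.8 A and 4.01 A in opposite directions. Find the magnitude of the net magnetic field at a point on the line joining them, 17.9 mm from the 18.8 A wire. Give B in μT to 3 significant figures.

Each long wire gives B = μ₀I/(2πd). Distances are d₁ = 0.0179 m and d₂ = 0.0119 m.
B₁ = 2.10×10⁻⁴ T, B₂ = 6.74×10⁻⁵ T.
Between antiparallel currents both contributions point the same way, so they add. B = B₁ + B₂ = 2.10×10⁻⁴ + 6.74×10⁻⁵ = 2.77×10⁻⁴ T.

B ≈ 277 μT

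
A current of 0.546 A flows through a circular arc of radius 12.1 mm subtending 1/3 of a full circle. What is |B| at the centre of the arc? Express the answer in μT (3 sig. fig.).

The Biot–Savart field of a circular arc at its centre is B = μ₀Iφ/(4πR), with φ = 2.094 rad.
B = (4π×10⁻⁷ × 0.546 × 2.094) / (4π × 0.0121) = 9.45×10⁻⁶ T.

B ≈ 9.45 μT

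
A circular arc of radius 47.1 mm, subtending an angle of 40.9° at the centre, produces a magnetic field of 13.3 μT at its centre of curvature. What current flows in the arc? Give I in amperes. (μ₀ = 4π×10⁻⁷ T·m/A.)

I ≈ 8.78 A

For a circular arc, B = μ₀Iφ/(4πR) with φ in radians; here φ = 0.7138 rad.
So I = 4πRB/(μ₀φ) = 4π × 0.0471 × 1.33×10⁻⁵ / (4π×10⁻⁷ × 0.7138) = 8.78 A.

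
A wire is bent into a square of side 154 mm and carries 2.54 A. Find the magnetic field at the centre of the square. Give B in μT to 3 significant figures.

Each side is a finite straight segment at perpendicular distance d = a/(2 tan(π/4)) = 0.077 m from the centre, with end-angles ±π/4.
One side contributes B₁ = (μ₀I/4πd)·2 sin(π/4) = 4.67×10⁻⁶ T.
All 4 sides add in the same direction: B = 4 × 4.67×10⁻⁶ = 1.87×10⁻⁵ T.

B ≈ 18.7 μT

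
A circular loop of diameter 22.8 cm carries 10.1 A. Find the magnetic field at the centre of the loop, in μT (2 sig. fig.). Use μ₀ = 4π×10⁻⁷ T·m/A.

At the centre of a circular loop the Biot–Savart law gives B = μ₀I/(2R) (so R = 0.114 m).
B = (4π×10⁻⁷ × 10.1) / (2 × 0.114) = 5.57×10⁻⁵ T.

B ≈ 56 μT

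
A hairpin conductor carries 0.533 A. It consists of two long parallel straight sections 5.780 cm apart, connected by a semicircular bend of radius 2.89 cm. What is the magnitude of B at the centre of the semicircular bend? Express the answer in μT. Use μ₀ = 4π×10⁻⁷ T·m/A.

B ≈ 9.48 μT

The semicircular arc contributes B_arc = μ₀I·π/(4πR) = μ₀I/(4R) = 5.79×10⁻⁶ T.
Each semi-infinite lead is at perpendicular distance R = 0.0289 m from the centre, with the perpendicular foot at its near end, so it contributes μ₀I/(4πR); both point the same way, together 3.69×10⁻⁶ T.
Arc and leads all point the same direction: B = 5.79×10⁻⁶ + 3.69×10⁻⁶ = 9.48×10⁻⁶ T.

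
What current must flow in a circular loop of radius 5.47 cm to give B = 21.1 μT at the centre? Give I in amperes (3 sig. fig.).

I ≈ 1.84 A

At the centre of a circular loop B = μ₀I/(2R), so I = 2RB/μ₀.
With R = 0.0547 m, I = 2 × 0.0547 × 2.11×10⁻⁵ / (4π×10⁻⁷) = 1.84 A.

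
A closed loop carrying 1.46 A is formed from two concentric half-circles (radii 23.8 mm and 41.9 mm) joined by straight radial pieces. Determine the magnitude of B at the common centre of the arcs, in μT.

B ≈ 8.33 μT

The radial connectors point toward the centre, so dl × r̂ = 0 and they contribute nothing.
Each semicircle gives μ₀I/(4R): inner arc 1.93×10⁻⁵ T, outer arc 1.09×10⁻⁵ T.
The two arcs carry current in opposite angular senses, so their fields oppose: B = |1.93×10⁻⁵ − 1.09×10⁻⁵| = 8.33×10⁻⁶ T.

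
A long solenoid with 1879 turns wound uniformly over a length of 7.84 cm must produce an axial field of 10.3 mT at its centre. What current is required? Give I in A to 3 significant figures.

Inside a long solenoid B = μ₀nI with n = 2.397×10⁴ m⁻¹, so I = B/(μ₀n).
I = 1.03×10⁻² / (4π×10⁻⁷ × 2.397×10⁴) = 0.342 A.

I ≈ 0.342 A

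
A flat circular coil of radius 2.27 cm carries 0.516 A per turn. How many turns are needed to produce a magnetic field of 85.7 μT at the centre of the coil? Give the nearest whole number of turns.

For an N-turn coil, B = Nμ₀I/(2R). A single turn gives B₁ = 1.43×10⁻⁵ T with R = 0.0227 m.
N = B/B₁ = 8.57×10⁻⁵ / 1.43×10⁻⁵ = 6.00.

N = 6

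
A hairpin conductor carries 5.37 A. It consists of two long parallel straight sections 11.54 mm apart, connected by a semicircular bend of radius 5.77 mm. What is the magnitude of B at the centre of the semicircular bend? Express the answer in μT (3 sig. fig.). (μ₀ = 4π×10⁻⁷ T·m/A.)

The semicircular arc contributes B_arc = μ₀I·π/(4πR) = μ₀I/(4R) = 2.92×10⁻⁴ T.
Each semi-infinite lead is at perpendicular distance R = 0.00577 m from the centre, with the perpendicular foot at its near end, so it contributes μ₀I/(4πR); both point the same way, together 1.86×10⁻⁴ T.
Arc and leads all point the same direction: B = 2.92×10⁻⁴ + 1.86×10⁻⁴ = 4.79×10⁻⁴ T.

B ≈ 479 μT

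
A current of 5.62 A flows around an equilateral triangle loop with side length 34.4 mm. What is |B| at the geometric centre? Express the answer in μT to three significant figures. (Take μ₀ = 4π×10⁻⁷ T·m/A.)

B ≈ 294 μT

Each side is a finite straight segment at perpendicular distance d = a/(2 tan(π/3)) = 0.00993 m from the centre, with end-angles ±π/3.
One side contributes B₁ = (μ₀I/4πd)·2 sin(π/3) = 9.80×10⁻⁵ T.
All 3 sides add in the same direction: B = 3 × 9.80×10⁻⁵ = 2.94×10⁻⁴ T.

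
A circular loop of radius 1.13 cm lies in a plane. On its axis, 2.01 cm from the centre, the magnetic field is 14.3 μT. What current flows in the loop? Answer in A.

I ≈ 2.19 A

On the axis of a loop, B = μ₀IR²/[2(R²+z²)^(3/2)], so I = 2B(R²+z²)^(3/2)/(μ₀R²).
R² + z² = 0.0001277 + 0.000404 = 0.0005317 m²; raised to 3/2 gives 1.23×10⁻⁵ m³.
I = 2 × 1.43×10⁻⁵ × 1.23×10⁻⁵ / (1.26×10⁻⁶ × 0.0001277) = 2.19 A.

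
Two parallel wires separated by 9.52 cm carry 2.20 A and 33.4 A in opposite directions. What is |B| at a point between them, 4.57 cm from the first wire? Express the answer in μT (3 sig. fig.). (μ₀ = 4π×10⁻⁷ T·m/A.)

Each long wire gives B = μ₀I/(2πd). Distances are d₁ = 0.0457 m and d₂ = 0.0495 m.
B₁ = 9.63×10⁻⁶ T, B₂ = 1.35×10⁻⁴ T.
Between antiparallel currents both contributions point the same way, so they add. B = B₁ + B₂ = 9.63×10⁻⁶ + 1.35×10⁻⁴ = 1.45×10⁻⁴ T.

B ≈ 145 μT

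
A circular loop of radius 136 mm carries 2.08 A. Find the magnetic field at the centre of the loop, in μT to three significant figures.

At the centre of a circular loop the Biot–Savart law gives B = μ₀I/(2R).
B = (4π×10⁻⁷ × 2.08) / (2 × 0.136) = 9.61×10⁻⁶ T.

B ≈ 9.61 μT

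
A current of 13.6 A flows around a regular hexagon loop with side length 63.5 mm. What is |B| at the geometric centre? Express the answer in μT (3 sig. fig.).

B ≈ 148 μT

Each side is a finite straight segment at perpendicular distance d = a/(2 tan(π/6)) = 0.05499 m from the centre, with end-angles ±π/6.
One side contributes B₁ = (μ₀I/4πd)·2 sin(π/6) = 2.47×10⁻⁵ T.
All 6 sides add in the same direction: B = 6 × 2.47×10⁻⁵ = 1.48×10⁻⁴ T.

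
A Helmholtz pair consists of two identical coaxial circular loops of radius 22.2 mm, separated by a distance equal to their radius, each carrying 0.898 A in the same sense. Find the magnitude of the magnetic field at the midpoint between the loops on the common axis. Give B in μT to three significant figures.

Each loop contributes B = μ₀IR²/[2(R²+z²)^(3/2)] on the axis, with z measured from that loop.
Loop 1 (z = 0.0111 m): B₁ = 1.82×10⁻⁵ T. Loop 2 (z = 0.0111 m): B₂ = 1.82×10⁻⁵ T.
The fields add: B = B₁ + B₂ = 3.64×10⁻⁵ T.

B ≈ 36.4 μT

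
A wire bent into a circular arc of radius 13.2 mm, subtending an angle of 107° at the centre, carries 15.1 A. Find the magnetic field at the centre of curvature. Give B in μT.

B ≈ 214 μT

The Biot–Savart field of a circular arc at its centre is B = μ₀Iφ/(4πR), with φ = 1.868 rad.
B = (4π×10⁻⁷ × 15.1 × 1.868) / (4π × 0.0132) = 2.14×10⁻⁴ T.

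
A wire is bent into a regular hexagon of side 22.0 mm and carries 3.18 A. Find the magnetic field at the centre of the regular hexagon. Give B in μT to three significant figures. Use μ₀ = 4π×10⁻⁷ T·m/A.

B ≈ 100 μT

Each side is a finite straight segment at perpendicular distance d = a/(2 tan(π/6)) = 0.01905 m from the centre, with end-angles ±π/6.
One side contributes B₁ = (μ₀I/4πd)·2 sin(π/6) = 1.67×10⁻⁵ T.
All 6 sides add in the same direction: B = 6 × 1.67×10⁻⁵ = 1.00×10⁻⁴ T.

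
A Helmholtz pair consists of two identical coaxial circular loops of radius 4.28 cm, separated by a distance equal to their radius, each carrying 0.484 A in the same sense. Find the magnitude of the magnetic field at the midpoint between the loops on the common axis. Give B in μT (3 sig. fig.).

Each loop contributes B = μ₀IR²/[2(R²+z²)^(3/2)] on the axis, with z measured from that loop.
Loop 1 (z = 0.0214 m): B₁ = 5.08×10⁻⁶ T. Loop 2 (z = 0.0214 m): B₂ = 5.08×10⁻⁶ T.
The fields add: B = B₁ + B₂ = 1.02×10⁻⁵ T.

B ≈ 10.2 μT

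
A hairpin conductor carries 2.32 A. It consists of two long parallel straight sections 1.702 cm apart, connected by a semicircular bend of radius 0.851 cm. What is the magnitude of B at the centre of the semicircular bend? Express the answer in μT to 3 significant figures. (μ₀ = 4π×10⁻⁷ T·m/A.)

B ≈ 140 μT

The semicircular arc contributes B_arc = μ₀I·π/(4πR) = μ₀I/(4R) = 8.56×10⁻⁵ T.
Each semi-infinite lead is at perpendicular distance R = 0.00851 m from the centre, with the perpendicular foot at its near end, so it contributes μ₀I/(4πR); both point the same way, together 5.45×10⁻⁵ T.
Arc and leads all point the same direction: B = 8.56×10⁻⁵ + 5.45×10⁻⁵ = 1.40×10⁻⁴ T.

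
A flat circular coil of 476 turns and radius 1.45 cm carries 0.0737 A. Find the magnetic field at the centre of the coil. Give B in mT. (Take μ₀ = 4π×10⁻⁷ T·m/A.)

For an N-turn flat coil, B = Nμ₀I/(2R) with R = 0.0145 m.
B = 476 × 3.19×10⁻⁶ T = 1.52×10⁻³ T.

B ≈ 1.52 mT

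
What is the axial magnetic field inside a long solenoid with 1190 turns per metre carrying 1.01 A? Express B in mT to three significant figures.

B ≈ 1.51 mT

Inside a long solenoid, B = μ₀nI with n = 1190 turns/m.
B = 4π×10⁻⁷ × 1190 × 1.01 = 1.51×10⁻³ T.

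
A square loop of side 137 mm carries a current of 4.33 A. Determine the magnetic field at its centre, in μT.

Each side is a finite straight segment at perpendicular distance d = a/(2 tan(π/4)) = 0.0685 m from the centre, with end-angles ±π/4.
One side contributes B₁ = (μ₀I/4πd)·2 sin(π/4) = 8.94×10⁻⁶ T.
All 4 sides add in the same direction: B = 4 × 8.94×10⁻⁶ = 3.58×10⁻⁵ T.

B ≈ 35.8 μT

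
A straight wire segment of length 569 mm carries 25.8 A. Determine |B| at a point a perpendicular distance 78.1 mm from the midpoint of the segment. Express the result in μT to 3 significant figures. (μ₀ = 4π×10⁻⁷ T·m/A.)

B ≈ 63.7 μT

For a finite straight segment, B = (μ₀I/4πd)(sinθ₁ + sinθ₂), where θ₁, θ₂ are the angles from the perpendicular to each end.
The perpendicular from the point meets the wire at its midpoint, so each end is L/2 = 0.2845 m away along the wire.
sinθ₁ = 0.2845/√(0.2845²+0.0781²) = 0.9643; sinθ₂ = 0.2845/√(0.2845²+0.0781²) = 0.9643.
B = (4π×10⁻⁷ × 25.8) / (4π × 0.0781) × (0.9643 + 0.9643) = 6.37×10⁻⁵ T.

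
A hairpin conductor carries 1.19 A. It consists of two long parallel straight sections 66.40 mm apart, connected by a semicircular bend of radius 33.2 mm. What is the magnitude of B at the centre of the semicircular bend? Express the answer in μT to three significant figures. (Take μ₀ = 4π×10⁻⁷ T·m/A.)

B ≈ 18.4 μT

The semicircular arc contributes B_arc = μ₀I·π/(4πR) = μ₀I/(4R) = 1.13×10⁻⁵ T.
Each semi-infinite lead is at perpendicular distance R = 0.0332 m from the centre, with the perpendicular foot at its near end, so it contributes μ₀I/(4πR); both point the same way, together 7.17×10⁻⁶ T.
Arc and leads all point the same direction: B = 1.13×10⁻⁵ + 7.17×10⁻⁶ = 1.84×10⁻⁵ T.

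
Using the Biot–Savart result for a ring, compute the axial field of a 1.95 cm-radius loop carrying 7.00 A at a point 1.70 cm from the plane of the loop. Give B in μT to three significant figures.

On the axis of a circular loop, B = μ₀IR² / [2(R²+z²)^(3/2)].
R² + z² = (0.0195)² + (0.017)² = 0.0006693 m², and (R²+z²)^(3/2) = 1.73×10⁻⁵ m³.
B = (4π×10⁻⁷ × 7.00 × 0.0003802) / (2 × 1.73×10⁻⁵) = 9.66×10⁻⁵ T.

B ≈ 96.6 μT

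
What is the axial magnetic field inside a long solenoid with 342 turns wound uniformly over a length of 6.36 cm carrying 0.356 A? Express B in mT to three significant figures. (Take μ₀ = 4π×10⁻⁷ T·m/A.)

Inside a long solenoid, B = μ₀nI with n = 5377 turns/m.
B = 4π×10⁻⁷ × 5377 × 0.356 = 2.41×10⁻³ T.

B ≈ 2.41 mT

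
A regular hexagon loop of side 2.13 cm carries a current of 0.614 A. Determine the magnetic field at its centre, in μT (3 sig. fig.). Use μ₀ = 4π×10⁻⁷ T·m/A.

Each side is a finite straight segment at perpendicular distance d = a/(2 tan(π/6)) = 0.01845 m from the centre, with end-angles ±π/6.
One side contributes B₁ = (μ₀I/4πd)·2 sin(π/6) = 3.33×10⁻⁶ T.
All 6 sides add in the same direction: B = 6 × 3.33×10⁻⁶ = 2.00×10⁻⁵ T.

B ≈ 20.0 μT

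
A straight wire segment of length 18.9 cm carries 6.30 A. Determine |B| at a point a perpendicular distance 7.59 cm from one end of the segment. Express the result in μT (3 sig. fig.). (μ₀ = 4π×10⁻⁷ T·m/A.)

For a finite straight segment, B = (μ₀I/4πd)(sinθ₁ + sinθ₂), where θ₁, θ₂ are the angles from the perpendicular to each end.
The perpendicular foot is at one end, so the two end-offsets along the wire are 0 and L = 0.189 m.
sinθ₁ = 0/√(0²+0.0759²) = 0.0000; sinθ₂ = 0.189/√(0.189²+0.0759²) = 0.9280.
B = (4π×10⁻⁷ × 6.30) / (4π × 0.0759) × (0.0000 + 0.9280) = 7.70×10⁻⁶ T.

B ≈ 7.70 μT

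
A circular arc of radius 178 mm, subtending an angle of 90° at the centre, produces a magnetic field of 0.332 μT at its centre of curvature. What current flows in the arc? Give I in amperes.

For a circular arc, B = μ₀Iφ/(4πR) with φ in radians; here φ = 1.571 rad.
So I = 4πRB/(μ₀φ) = 4π × 0.178 × 3.32×10⁻⁷ / (4π×10⁻⁷ × 1.571) = 0.376 A.

I ≈ 0.376 A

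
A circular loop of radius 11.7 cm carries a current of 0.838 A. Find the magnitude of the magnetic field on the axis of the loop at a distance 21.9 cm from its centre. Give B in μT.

On the axis of a circular loop, B = μ₀IR² / [2(R²+z²)^(3/2)].
R² + z² = (0.117)² + (0.219)² = 0.06165 m², and (R²+z²)^(3/2) = 1.53×10⁻² m³.
B = (4π×10⁻⁷ × 0.838 × 0.01369) / (2 × 1.53×10⁻²) = 4.71×10⁻⁷ T.

B ≈ 0.471 μT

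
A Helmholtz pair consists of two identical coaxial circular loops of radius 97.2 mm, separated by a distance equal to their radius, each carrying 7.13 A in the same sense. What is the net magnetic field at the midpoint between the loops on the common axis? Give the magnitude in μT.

Each loop contributes B = μ₀IR²/[2(R²+z²)^(3/2)] on the axis, with z measured from that loop.
Loop 1 (z = 0.0486 m): B₁ = 3.30×10⁻⁵ T. Loop 2 (z = 0.0486 m): B₂ = 3.30×10⁻⁵ T.
The fields add: B = B₁ + B₂ = 6.60×10⁻⁵ T.

B ≈ 66.0 μT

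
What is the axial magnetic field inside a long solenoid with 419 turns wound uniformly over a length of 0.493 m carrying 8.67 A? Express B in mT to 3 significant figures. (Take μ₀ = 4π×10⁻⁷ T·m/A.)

Inside a long solenoid, B = μ₀nI with n = 849.9 turns/m.
B = 4π×10⁻⁷ × 849.9 × 8.67 = 9.26×10⁻³ T.

B ≈ 9.26 mT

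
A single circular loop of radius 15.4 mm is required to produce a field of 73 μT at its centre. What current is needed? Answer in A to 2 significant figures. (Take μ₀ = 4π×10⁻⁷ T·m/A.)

I ≈ 1.8 A

At the centre of a circular loop B = μ₀I/(2R), so I = 2RB/μ₀.
With R = 0.0154 m, I = 2 × 0.0154 × 7.30×10⁻⁵ / (4π×10⁻⁷) = 1.79 A.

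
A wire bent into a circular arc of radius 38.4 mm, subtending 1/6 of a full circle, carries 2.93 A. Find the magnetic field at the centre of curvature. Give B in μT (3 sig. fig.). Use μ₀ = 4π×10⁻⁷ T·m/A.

B ≈ 7.99 μT

The Biot–Savart field of a circular arc at its centre is B = μ₀Iφ/(4πR), with φ = 1.047 rad.
B = (4π×10⁻⁷ × 2.93 × 1.047) / (4π × 0.0384) = 7.99×10⁻⁶ T.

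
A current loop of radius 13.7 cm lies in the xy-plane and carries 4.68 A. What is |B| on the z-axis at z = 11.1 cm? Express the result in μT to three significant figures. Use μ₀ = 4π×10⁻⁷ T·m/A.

On the axis of a circular loop, B = μ₀IR² / [2(R²+z²)^(3/2)].
R² + z² = (0.137)² + (0.111)² = 0.03109 m², and (R²+z²)^(3/2) = 5.48×10⁻³ m³.
B = (4π×10⁻⁷ × 4.68 × 0.01877) / (2 × 5.48×10⁻³) = 1.01×10⁻⁵ T.

B ≈ 10.1 μT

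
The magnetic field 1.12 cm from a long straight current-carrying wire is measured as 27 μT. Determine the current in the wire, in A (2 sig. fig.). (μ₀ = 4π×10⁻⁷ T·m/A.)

I ≈ 1.5 A

For a long straight wire B = μ₀I/(2πd), so I = 2πdB/μ₀.
I = 2π × 0.0112 × 2.70×10⁻⁵ / (4π×10⁻⁷) = 1.51 A.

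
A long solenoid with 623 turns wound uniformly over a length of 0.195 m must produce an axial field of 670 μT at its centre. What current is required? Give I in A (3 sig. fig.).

Inside a long solenoid B = μ₀nI with n = 3195 m⁻¹, so I = B/(μ₀n).
I = 6.70×10⁻⁴ / (4π×10⁻⁷ × 3195) = 0.167 A.

I ≈ 0.167 A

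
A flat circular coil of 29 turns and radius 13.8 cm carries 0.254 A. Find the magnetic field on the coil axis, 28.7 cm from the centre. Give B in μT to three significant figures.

B ≈ 2.73 μT

For an N-turn flat coil, B = Nμ₀IR²/[2(R²+z²)^(3/2)] with R = 0.138 m, z = 0.287 m.
B = 29 × 9.41×10⁻⁸ T = 2.73×10⁻⁶ T.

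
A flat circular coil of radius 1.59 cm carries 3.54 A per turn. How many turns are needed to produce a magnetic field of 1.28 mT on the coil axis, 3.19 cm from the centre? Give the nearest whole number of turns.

N = 103

For an N-turn coil, B = Nμ₀IR²/[2(R²+z²)^(3/2)]. A single turn gives B₁ = 1.24×10⁻⁵ T with R = 0.0159 m, z = 0.0319 m.
N = B/B₁ = 1.28×10⁻³ / 1.24×10⁻⁵ = 103.08.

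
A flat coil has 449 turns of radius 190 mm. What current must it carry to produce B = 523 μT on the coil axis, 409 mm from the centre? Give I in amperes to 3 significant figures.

I ≈ 4.71 A

For an N-turn coil, B = Nμ₀IR²/[2(R²+z²)^(3/2)] with R = 0.19 m, z = 0.409 m, so I = 2B(R²+z²)^(3/2)/(Nμ₀R²) = 2 × 5.23×10⁻⁴ × 9.17×10⁻² / (449 × 4π×10⁻⁷ × 0.0361) = 4.71 A.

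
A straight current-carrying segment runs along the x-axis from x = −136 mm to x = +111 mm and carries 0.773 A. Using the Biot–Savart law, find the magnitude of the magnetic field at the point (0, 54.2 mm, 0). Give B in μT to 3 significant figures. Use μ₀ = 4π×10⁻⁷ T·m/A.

B ≈ 2.61 μT

For a finite straight segment, B = (μ₀I/4πd)(sinθ₁ + sinθ₂), where θ₁, θ₂ are the angles from the perpendicular to each end.
The perpendicular distance is d = 0.0542 m; the end-offsets along the wire are a = 0.136 m and b = 0.111 m.
sinθ₁ = 0.136/√(0.136²+0.0542²) = 0.9289; sinθ₂ = 0.111/√(0.111²+0.0542²) = 0.8986.
B = (4π×10⁻⁷ × 0.773) / (4π × 0.0542) × (0.9289 + 0.8986) = 2.61×10⁻⁶ T.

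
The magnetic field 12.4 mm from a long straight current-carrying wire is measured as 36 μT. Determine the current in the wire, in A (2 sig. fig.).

I ≈ 2.2 A

For a long straight wire B = μ₀I/(2πd), so I = 2πdB/μ₀.
I = 2π × 0.0124 × 3.60×10⁻⁵ / (4π×10⁻⁷) = 2.23 A.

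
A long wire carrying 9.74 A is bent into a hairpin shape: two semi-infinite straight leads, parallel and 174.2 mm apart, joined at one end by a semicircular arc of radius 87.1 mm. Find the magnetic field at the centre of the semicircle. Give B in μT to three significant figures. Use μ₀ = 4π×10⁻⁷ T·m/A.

B ≈ 57.5 μT

The semicircular arc contributes B_arc = μ₀I·π/(4πR) = μ₀I/(4R) = 3.51×10⁻⁵ T.
Each semi-infinite lead is at perpendicular distance R = 0.0871 m from the centre, with the perpendicular foot at its near end, so it contributes μ₀I/(4πR); both point the same way, together 2.24×10⁻⁵ T.
Arc and leads all point the same direction: B = 3.51×10⁻⁵ + 2.24×10⁻⁵ = 5.75×10⁻⁵ T.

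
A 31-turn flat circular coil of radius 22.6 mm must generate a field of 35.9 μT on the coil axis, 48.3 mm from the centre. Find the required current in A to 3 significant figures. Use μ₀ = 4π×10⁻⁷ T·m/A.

For an N-turn coil, B = Nμ₀IR²/[2(R²+z²)^(3/2)] with R = 0.0226 m, z = 0.0483 m, so I = 2B(R²+z²)^(3/2)/(Nμ₀R²) = 2 × 3.59×10⁻⁵ × 1.52×10⁻⁴ / (31 × 4π×10⁻⁷ × 0.0005108) = 0.547 A.

I ≈ 0.547 A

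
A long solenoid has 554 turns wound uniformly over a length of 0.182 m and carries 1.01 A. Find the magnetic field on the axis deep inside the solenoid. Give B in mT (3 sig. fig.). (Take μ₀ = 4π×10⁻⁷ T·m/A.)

Inside a long solenoid, B = μ₀nI with n = 3044 turns/m.
B = 4π×10⁻⁷ × 3044 × 1.01 = 3.86×10⁻³ T.

B ≈ 3.86 mT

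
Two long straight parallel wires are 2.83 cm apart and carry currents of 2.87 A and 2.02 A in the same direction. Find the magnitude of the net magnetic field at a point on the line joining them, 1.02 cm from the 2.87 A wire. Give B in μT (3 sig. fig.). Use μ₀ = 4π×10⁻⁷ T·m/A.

B ≈ 34.0 μT

Each long wire gives B = μ₀I/(2πd). Distances are d₁ = 0.0102 m and d₂ = 0.0181 m.
B₁ = 5.63×10⁻⁵ T, B₂ = 2.23×10⁻⁵ T.
Between parallel currents the two contributions point in opposite directions, so they subtract. B = |B₁ − B₂| = |5.63×10⁻⁵ − 2.23×10⁻⁵| = 3.40×10⁻⁵ T.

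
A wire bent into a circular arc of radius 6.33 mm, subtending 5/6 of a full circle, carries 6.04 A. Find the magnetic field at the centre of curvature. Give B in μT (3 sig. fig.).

B ≈ 500 μT

The Biot–Savart field of a circular arc at its centre is B = μ₀Iφ/(4πR), with φ = 5.236 rad.
B = (4π×10⁻⁷ × 6.04 × 5.236) / (4π × 0.00633) = 5.00×10⁻⁴ T.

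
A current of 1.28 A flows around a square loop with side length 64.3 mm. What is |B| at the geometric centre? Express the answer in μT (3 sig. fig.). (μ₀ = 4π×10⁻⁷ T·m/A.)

B ≈ 22.5 μT

Each side is a finite straight segment at perpendicular distance d = a/(2 tan(π/4)) = 0.03215 m from the centre, with end-angles ±π/4.
One side contributes B₁ = (μ₀I/4πd)·2 sin(π/4) = 5.63×10⁻⁶ T.
All 4 sides add in the same direction: B = 4 × 5.63×10⁻⁶ = 2.25×10⁻⁵ T.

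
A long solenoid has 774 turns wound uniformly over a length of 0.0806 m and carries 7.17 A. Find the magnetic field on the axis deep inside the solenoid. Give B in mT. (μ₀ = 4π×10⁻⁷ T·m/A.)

Inside a long solenoid, B = μ₀nI with n = 9603 turns/m.
B = 4π×10⁻⁷ × 9603 × 7.17 = 8.65×10⁻² T.

B ≈ 86.5 mT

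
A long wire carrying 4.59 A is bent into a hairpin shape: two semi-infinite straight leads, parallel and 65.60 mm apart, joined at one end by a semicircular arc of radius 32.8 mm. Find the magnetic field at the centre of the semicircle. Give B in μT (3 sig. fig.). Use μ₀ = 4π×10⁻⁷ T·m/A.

The semicircular arc contributes B_arc = μ₀I·π/(4πR) = μ₀I/(4R) = 4.40×10⁻⁵ T.
Each semi-infinite lead is at perpendicular distance R = 0.0328 m from the centre, with the perpendicular foot at its near end, so it contributes μ₀I/(4πR); both point the same way, together 2.80×10⁻⁵ T.
Arc and leads all point the same direction: B = 4.40×10⁻⁵ + 2.80×10⁻⁵ = 7.20×10⁻⁵ T.

B ≈ 72.0 μT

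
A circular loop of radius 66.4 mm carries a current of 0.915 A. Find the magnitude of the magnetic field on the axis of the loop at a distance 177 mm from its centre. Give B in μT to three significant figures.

B ≈ 0.375 μT

On the axis of a circular loop, B = μ₀IR² / [2(R²+z²)^(3/2)].
R² + z² = (0.0664)² + (0.177)² = 0.03574 m², and (R²+z²)^(3/2) = 6.76×10⁻³ m³.
B = (4π×10⁻⁷ × 0.915 × 0.004409) / (2 × 6.76×10⁻³) = 3.75×10⁻⁷ T.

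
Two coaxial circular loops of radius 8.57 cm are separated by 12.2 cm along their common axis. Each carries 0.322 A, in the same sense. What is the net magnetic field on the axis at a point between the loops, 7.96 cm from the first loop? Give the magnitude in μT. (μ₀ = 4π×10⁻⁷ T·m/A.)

B ≈ 2.63 μT

Each loop contributes B = μ₀IR²/[2(R²+z²)^(3/2)] on the axis, with z measured from that loop.
Loop 1 (z = 0.0796 m): B₁ = 9.29×10⁻⁷ T. Loop 2 (z = 0.0424 m): B₂ = 1.70×10⁻⁶ T.
The fields add: B = B₁ + B₂ = 2.63×10⁻⁶ T.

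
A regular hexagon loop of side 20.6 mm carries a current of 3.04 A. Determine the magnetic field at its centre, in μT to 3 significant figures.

B ≈ 102 μT

Each side is a finite straight segment at perpendicular distance d = a/(2 tan(π/6)) = 0.01784 m from the centre, with end-angles ±π/6.
One side contributes B₁ = (μ₀I/4πd)·2 sin(π/6) = 1.70×10⁻⁵ T.
All 6 sides add in the same direction: B = 6 × 1.70×10⁻⁵ = 1.02×10⁻⁴ T.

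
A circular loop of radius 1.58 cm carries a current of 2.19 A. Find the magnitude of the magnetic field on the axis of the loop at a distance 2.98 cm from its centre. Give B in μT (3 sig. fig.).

On the axis of a circular loop, B = μ₀IR² / [2(R²+z²)^(3/2)].
R² + z² = (0.0158)² + (0.0298)² = 0.001138 m², and (R²+z²)^(3/2) = 3.84×10⁻⁵ m³.
B = (4π×10⁻⁷ × 2.19 × 0.0002496) / (2 × 3.84×10⁻⁵) = 8.95×10⁻⁶ T.

B ≈ 8.95 μT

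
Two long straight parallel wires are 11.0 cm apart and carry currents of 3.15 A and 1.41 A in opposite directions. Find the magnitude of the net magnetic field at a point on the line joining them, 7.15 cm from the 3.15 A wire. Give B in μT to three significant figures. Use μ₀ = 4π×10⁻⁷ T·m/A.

B ≈ 16.1 μT

Each long wire gives B = μ₀I/(2πd). Distances are d₁ = 0.0715 m and d₂ = 0.0385 m.
B₁ = 8.81×10⁻⁶ T, B₂ = 7.32×10⁻⁶ T.
Between antiparallel currents both contributions point the same way, so they add. B = B₁ + B₂ = 8.81×10⁻⁶ + 7.32×10⁻⁶ = 1.61×10⁻⁵ T.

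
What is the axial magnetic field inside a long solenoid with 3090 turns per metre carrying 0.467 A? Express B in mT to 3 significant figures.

Inside a long solenoid, B = μ₀nI with n = 3090 turns/m.
B = 4π×10⁻⁷ × 3090 × 0.467 = 1.81×10⁻³ T.

B ≈ 1.81 mT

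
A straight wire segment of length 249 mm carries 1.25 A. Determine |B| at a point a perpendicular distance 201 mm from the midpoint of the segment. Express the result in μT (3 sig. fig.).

For a finite straight segment, B = (μ₀I/4πd)(sinθ₁ + sinθ₂), where θ₁, θ₂ are the angles from the perpendicular to each end.
The perpendicular from the point meets the wire at its midpoint, so each end is L/2 = 0.1245 m away along the wire.
sinθ₁ = 0.1245/√(0.1245²+0.201²) = 0.5266; sinθ₂ = 0.1245/√(0.1245²+0.201²) = 0.5266.
B = (4π×10⁻⁷ × 1.25) / (4π × 0.201) × (0.5266 + 0.5266) = 6.55×10⁻⁷ T.

B ≈ 0.655 μT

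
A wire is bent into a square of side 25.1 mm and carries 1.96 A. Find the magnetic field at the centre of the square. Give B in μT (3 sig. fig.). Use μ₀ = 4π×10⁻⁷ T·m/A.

B ≈ 88.3 μT

Each side is a finite straight segment at perpendicular distance d = a/(2 tan(π/4)) = 0.01255 m from the centre, with end-angles ±π/4.
One side contributes B₁ = (μ₀I/4πd)·2 sin(π/4) = 2.21×10⁻⁵ T.
All 4 sides add in the same direction: B = 4 × 2.21×10⁻⁵ = 8.83×10⁻⁵ T.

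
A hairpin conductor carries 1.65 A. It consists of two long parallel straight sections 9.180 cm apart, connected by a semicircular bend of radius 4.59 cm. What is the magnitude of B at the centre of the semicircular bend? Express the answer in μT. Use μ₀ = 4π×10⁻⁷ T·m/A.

B ≈ 18.5 μT

The semicircular arc contributes B_arc = μ₀I·π/(4πR) = μ₀I/(4R) = 1.13×10⁻⁵ T.
Each semi-infinite lead is at perpendicular distance R = 0.0459 m from the centre, with the perpendicular foot at its near end, so it contributes μ₀I/(4πR); both point the same way, together 7.19×10⁻⁶ T.
Arc and leads all point the same direction: B = 1.13×10⁻⁵ + 7.19×10⁻⁶ = 1.85×10⁻⁵ T.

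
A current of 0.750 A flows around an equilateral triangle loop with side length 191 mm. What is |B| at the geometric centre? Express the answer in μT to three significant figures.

Each side is a finite straight segment at perpendicular distance d = a/(2 tan(π/3)) = 0.05514 m from the centre, with end-angles ±π/3.
One side contributes B₁ = (μ₀I/4πd)·2 sin(π/3) = 2.36×10⁻⁶ T.
All 3 sides add in the same direction: B = 3 × 2.36×10⁻⁶ = 7.07×10⁻⁶ T.

B ≈ 7.07 μT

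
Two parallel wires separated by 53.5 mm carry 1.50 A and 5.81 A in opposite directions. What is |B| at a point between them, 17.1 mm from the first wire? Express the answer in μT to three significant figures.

Each long wire gives B = μ₀I/(2πd). Distances are d₁ = 0.0171 m and d₂ = 0.0364 m.
B₁ = 1.75×10⁻⁵ T, B₂ = 3.19×10⁻⁵ T.
Between antiparallel currents both contributions point the same way, so they add. B = B₁ + B₂ = 1.75×10⁻⁵ + 3.19×10⁻⁵ = 4.95×10⁻⁵ T.

B ≈ 49.5 μT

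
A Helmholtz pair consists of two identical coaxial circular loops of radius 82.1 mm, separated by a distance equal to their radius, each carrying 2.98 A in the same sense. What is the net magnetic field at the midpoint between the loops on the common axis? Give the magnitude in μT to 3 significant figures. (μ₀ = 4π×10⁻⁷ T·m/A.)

B ≈ 32.6 μT

Each loop contributes B = μ₀IR²/[2(R²+z²)^(3/2)] on the axis, with z measured from that loop.
Loop 1 (z = 0.04105 m): B₁ = 1.63×10⁻⁵ T. Loop 2 (z = 0.04105 m): B₂ = 1.63×10⁻⁵ T.
The fields add: B = B₁ + B₂ = 3.26×10⁻⁵ T.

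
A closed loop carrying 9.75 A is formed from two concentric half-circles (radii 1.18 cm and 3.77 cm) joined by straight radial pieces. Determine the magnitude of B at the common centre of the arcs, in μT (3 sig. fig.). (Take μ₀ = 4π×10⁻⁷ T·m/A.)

The radial connectors point toward the centre, so dl × r̂ = 0 and they contribute nothing.
Each semicircle gives μ₀I/(4R): inner arc 2.60×10⁻⁴ T, outer arc 8.12×10⁻⁵ T.
The two arcs carry current in opposite angular senses, so their fields oppose: B = |2.60×10⁻⁴ − 8.12×10⁻⁵| = 1.78×10⁻⁴ T.

B ≈ 178 μT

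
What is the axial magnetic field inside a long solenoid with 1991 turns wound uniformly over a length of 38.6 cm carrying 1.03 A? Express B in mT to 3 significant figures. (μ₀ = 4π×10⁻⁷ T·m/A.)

Inside a long solenoid, B = μ₀nI with n = 5158 turns/m.
B = 4π×10⁻⁷ × 5158 × 1.03 = 6.68×10⁻³ T.

B ≈ 6.68 mT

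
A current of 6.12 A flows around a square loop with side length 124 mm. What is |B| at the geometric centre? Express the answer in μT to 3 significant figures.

Each side is a finite straight segment at perpendicular distance d = a/(2 tan(π/4)) = 0.062 m from the centre, with end-angles ±π/4.
One side contributes B₁ = (μ₀I/4πd)·2 sin(π/4) = 1.40×10⁻⁵ T.
All 4 sides add in the same direction: B = 4 × 1.40×10⁻⁵ = 5.58×10⁻⁵ T.

B ≈ 55.8 μT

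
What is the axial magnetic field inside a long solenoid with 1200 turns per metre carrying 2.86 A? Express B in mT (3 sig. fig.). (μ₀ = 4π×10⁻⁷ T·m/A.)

Inside a long solenoid, B = μ₀nI with n = 1200 turns/m.
B = 4π×10⁻⁷ × 1200 × 2.86 = 4.31×10⁻³ T.

B ≈ 4.31 mT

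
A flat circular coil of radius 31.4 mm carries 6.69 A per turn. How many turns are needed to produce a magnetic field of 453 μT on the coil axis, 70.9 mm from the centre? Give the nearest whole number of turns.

N = 51

For an N-turn coil, B = Nμ₀IR²/[2(R²+z²)^(3/2)]. A single turn gives B₁ = 8.89×10⁻⁶ T with R = 0.0314 m, z = 0.0709 m.
N = B/B₁ = 4.53×10⁻⁴ / 8.89×10⁻⁶ = 50.96.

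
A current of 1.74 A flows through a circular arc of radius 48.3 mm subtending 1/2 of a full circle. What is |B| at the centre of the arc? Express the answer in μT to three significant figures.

B ≈ 11.3 μT

The Biot–Savart field of a circular arc at its centre is B = μ₀Iφ/(4πR), with φ = 3.142 rad.
B = (4π×10⁻⁷ × 1.74 × 3.142) / (4π × 0.0483) = 1.13×10⁻⁵ T.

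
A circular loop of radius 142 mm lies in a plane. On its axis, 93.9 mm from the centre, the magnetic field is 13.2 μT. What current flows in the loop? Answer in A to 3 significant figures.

On the axis of a loop, B = μ₀IR²/[2(R²+z²)^(3/2)], so I = 2B(R²+z²)^(3/2)/(μ₀R²).
R² + z² = 0.02016 + 0.008817 = 0.02898 m²; raised to 3/2 gives 4.93×10⁻³ m³.
I = 2 × 1.32×10⁻⁵ × 4.93×10⁻³ / (1.26×10⁻⁶ × 0.02016) = 5.14 A.

I ≈ 5.14 A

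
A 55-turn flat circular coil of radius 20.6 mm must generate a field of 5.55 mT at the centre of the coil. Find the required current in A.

I ≈ 3.31 A

For an N-turn coil, B = Nμ₀I/(2R) with R = 0.0206 m, so I = 2RB/(Nμ₀) = 2 × 0.0206 × 5.55×10⁻³ / (55 × 4π×10⁻⁷) = 3.31 A.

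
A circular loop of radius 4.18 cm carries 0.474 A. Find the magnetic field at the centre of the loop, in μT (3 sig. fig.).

B ≈ 7.12 μT

At the centre of a circular loop the Biot–Savart law gives B = μ₀I/(2R).
B = (4π×10⁻⁷ × 0.474) / (2 × 0.0418) = 7.12×10⁻⁶ T.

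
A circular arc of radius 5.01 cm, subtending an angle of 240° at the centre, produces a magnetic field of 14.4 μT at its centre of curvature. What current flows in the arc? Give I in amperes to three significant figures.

For a circular arc, B = μ₀Iφ/(4πR) with φ in radians; here φ = 4.189 rad.
So I = 4πRB/(μ₀φ) = 4π × 0.0501 × 1.44×10⁻⁵ / (4π×10⁻⁷ × 4.189) = 1.72 A.

I ≈ 1.72 A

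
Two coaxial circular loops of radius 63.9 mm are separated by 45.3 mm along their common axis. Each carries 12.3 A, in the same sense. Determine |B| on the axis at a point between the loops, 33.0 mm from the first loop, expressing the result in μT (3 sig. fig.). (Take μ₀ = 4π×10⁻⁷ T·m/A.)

B ≈ 199 μT

Each loop contributes B = μ₀IR²/[2(R²+z²)^(3/2)] on the axis, with z measured from that loop.
Loop 1 (z = 0.033 m): B₁ = 8.48×10⁻⁵ T. Loop 2 (z = 0.0123 m): B₂ = 1.15×10⁻⁴ T.
The fields add: B = B₁ + B₂ = 1.99×10⁻⁴ T.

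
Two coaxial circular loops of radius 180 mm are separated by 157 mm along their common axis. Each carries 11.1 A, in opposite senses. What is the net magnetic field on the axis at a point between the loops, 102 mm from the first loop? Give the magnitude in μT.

Each loop contributes B = μ₀IR²/[2(R²+z²)^(3/2)] on the axis, with z measured from that loop.
Loop 1 (z = 0.102 m): B₁ = 2.55×10⁻⁵ T. Loop 2 (z = 0.055 m): B₂ = 3.39×10⁻⁵ T.
The fields oppose: B = |B₁ − B₂| = 8.37×10⁻⁶ T.

B ≈ 8.37 μT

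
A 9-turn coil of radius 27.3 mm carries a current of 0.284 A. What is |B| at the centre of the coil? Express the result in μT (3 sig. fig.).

B ≈ 58.8 μT

For an N-turn flat coil, B = Nμ₀I/(2R) with R = 0.0273 m.
B = 9 × 6.54×10⁻⁶ T = 5.88×10⁻⁵ T.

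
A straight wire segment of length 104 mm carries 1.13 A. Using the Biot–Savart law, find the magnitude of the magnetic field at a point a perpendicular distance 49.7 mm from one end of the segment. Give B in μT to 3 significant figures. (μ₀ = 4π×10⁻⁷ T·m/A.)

For a finite straight segment, B = (μ₀I/4πd)(sinθ₁ + sinθ₂), where θ₁, θ₂ are the angles from the perpendicular to each end.
The perpendicular foot is at one end, so the two end-offsets along the wire are 0 and L = 0.104 m.
sinθ₁ = 0/√(0²+0.0497²) = 0.0000; sinθ₂ = 0.104/√(0.104²+0.0497²) = 0.9023.
B = (4π×10⁻⁷ × 1.13) / (4π × 0.0497) × (0.0000 + 0.9023) = 2.05×10⁻⁶ T.

B ≈ 2.05 μT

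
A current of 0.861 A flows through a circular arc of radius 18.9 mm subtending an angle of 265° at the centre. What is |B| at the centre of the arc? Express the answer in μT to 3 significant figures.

B ≈ 21.1 μT

The Biot–Savart field of a circular arc at its centre is B = μ₀Iφ/(4πR), with φ = 4.625 rad.
B = (4π×10⁻⁷ × 0.861 × 4.625) / (4π × 0.0189) = 2.11×10⁻⁵ T.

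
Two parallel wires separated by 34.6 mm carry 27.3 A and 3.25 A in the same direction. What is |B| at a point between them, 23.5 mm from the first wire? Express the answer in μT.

Each long wire gives B = μ₀I/(2πd). Distances are d₁ = 0.0235 m and d₂ = 0.0111 m.
B₁ = 2.32×10⁻⁴ T, B₂ = 5.86×10⁻⁵ T.
Between parallel currents the two contributions point in opposite directions, so they subtract. B = |B₁ − B₂| = |2.32×10⁻⁴ − 5.86×10⁻⁵| = 1.74×10⁻⁴ T.

B ≈ 174 μT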